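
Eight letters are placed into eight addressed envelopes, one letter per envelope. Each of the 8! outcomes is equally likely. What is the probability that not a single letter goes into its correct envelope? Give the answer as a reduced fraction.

2119/5760

Favorable outcomes: !8 = 14833.
Total outcomes: 8! = 40320.
Probability = 14833/40320 = 2119/5760.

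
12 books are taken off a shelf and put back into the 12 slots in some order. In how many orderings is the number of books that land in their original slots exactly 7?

34848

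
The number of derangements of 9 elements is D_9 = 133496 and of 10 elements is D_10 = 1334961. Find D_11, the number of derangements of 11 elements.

D_11 = (11-1)·(D_10 + D_9) = 10·(1334961 + 133496) = 10·1468457 = 14684570.

14684570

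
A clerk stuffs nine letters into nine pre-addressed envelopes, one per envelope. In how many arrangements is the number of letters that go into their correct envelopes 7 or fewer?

362879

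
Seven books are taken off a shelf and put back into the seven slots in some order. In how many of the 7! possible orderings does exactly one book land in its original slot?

1855

Pick the single fixed position: C(7,1) = 7 ways.
The other 6 form a derangement: !6 = 265.
Total: 7 × 265 = 1855.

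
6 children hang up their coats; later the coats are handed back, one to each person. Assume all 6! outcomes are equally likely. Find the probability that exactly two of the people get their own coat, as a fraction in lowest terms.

3/16

Favorable outcomes: C(6,2)·!4 = 15·9 = 135.
Total outcomes: 6! = 720.
Probability = 135/720 = 3/16.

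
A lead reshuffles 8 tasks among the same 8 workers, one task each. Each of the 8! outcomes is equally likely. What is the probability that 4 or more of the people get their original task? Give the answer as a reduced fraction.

Favorable outcomes: Σ_{i≥4} C(8,i)·!(8-i) = 70·9 + 56·2 + 28·1 + 8·0 + 1·1 = 771.
Total outcomes: 8! = 40320.
Probability = 771/40320 = 257/13440.

257/13440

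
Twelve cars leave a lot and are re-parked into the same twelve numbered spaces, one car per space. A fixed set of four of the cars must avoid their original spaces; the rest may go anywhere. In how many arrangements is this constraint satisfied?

Inclusion-exclusion on the 4 forbidden self-matches:
Σ_{j=0}^{4} (-1)^j C(4,j)(12-j)!
= C(4,0)·12! - C(4,1)·11! + C(4,2)·10! - C(4,3)·9! + C(4,4)·8!
= 479001600 - 159667200 + 21772800 - 1451520 + 40320
= 339696000

339696000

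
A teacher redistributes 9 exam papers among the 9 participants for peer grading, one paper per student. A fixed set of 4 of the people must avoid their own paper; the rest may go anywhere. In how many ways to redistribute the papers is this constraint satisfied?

229080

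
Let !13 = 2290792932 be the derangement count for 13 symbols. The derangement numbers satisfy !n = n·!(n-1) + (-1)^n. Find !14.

!14 = 14·2290792932 + 1 = 32071101049.

32071101049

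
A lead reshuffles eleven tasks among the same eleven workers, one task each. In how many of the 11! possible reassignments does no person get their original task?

14684570

!11 = 11! · Σ_{k=0}^{11} (-1)^k/k!
= 11! - 11!/1! + 11!/2! - 11!/3! + 11!/4! - 11!/5! + 11!/6! - 11!/7! + 11!/8! - 11!/9! + 11!/10! - 11!/11!
= 39916800 - 39916800 + 19958400 - 6652800 + 1663200 - 332640 + 55440 - 7920 + 990 - 110 + 11 - 1
= 14684570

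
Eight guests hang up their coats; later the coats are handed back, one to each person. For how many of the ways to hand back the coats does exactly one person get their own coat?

Pick the single fixed position: C(8,1) = 8 ways.
The other 7 form a derangement: !7 = 1854.
Total: 8 × 1854 = 14832.

14832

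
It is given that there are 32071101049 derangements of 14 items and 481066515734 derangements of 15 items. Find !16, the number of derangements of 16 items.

7697064251745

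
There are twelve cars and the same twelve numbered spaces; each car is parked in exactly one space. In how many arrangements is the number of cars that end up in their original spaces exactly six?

244860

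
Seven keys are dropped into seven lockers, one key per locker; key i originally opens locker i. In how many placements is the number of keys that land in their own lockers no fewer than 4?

92

# with exactly i fixed is C(7,i)·!(7-i); sum over i=4..7:
  i=4: C(7,4)·!3 = 35·2 = 70
  i=5: C(7,5)·!2 = 21·1 = 21
  i=6: C(7,6)·!1 = 7·0 = 0
  i=7: C(7,7)·!0 = 1·1 = 1
Total = 92.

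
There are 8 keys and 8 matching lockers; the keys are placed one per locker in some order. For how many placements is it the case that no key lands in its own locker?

The subfactorial !8 = [8!/e] (nearest integer).
8! = 40320, and 40320/e ≈ 14832.90, so !8 = 14833.

14833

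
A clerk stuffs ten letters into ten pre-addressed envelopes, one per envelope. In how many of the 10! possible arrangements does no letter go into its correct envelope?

1334961

!10 is the nearest integer to 10!/e.
10! = 3628800, and 3628800/e ≈ 1334960.92, so !10 = 1334961.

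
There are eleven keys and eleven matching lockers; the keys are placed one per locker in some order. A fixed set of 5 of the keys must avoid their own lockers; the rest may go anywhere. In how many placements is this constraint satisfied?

Let A_j be the event that the j-th constrained one is fixed. By inclusion-exclusion over the 5 events:
Σ_{j=0}^{5} (-1)^j C(5,j)(11-j)!
= C(5,0)·11! - C(5,1)·10! + C(5,2)·9! - C(5,3)·8! + C(5,4)·7! - C(5,5)·6!
= 39916800 - 18144000 + 3628800 - 403200 + 25200 - 720
= 25022880

25022880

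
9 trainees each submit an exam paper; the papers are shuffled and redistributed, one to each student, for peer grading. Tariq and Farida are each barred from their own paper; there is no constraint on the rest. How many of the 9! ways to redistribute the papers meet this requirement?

Inclusion-exclusion on the 2 forbidden self-matches:
Σ_{j=0}^{2} (-1)^j C(2,j)(9-j)!
= C(2,0)·9! - C(2,1)·8! + C(2,2)·7!
= 362880 - 80640 + 5040
= 287280

287280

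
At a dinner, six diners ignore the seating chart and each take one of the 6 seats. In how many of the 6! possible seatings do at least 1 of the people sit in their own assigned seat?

455

# with exactly i fixed is C(6,i)·!(6-i); sum over i=1..6:
  i=1: C(6,1)·!5 = 6·44 = 264
  i=2: C(6,2)·!4 = 15·9 = 135
  i=3: C(6,3)·!3 = 20·2 = 40
  i=4: C(6,4)·!2 = 15·1 = 15
  i=5: C(6,5)·!1 = 6·0 = 0
  i=6: C(6,6)·!0 = 1·1 = 1
Total = 455.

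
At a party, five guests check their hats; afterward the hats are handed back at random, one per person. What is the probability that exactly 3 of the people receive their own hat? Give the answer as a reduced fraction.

Favorable outcomes: C(5,3)·!2 = 10·1 = 10.
Total outcomes: 5! = 120.
Probability = 10/120 = 1/12.

1/12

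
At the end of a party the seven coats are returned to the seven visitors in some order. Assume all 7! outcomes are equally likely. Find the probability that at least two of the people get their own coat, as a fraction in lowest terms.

1331/5040

Favorable outcomes: Σ_{i≥2} C(7,i)·!(7-i) = 21·44 + 35·9 + 35·2 + 21·1 + 7·0 + 1·1 = 1331.
Total outcomes: 7! = 5040.
Probability = 1331/5040 = 1331/5040.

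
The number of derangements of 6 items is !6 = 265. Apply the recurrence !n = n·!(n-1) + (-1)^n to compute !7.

1854

!7 = 7·265 - 1 = 1854.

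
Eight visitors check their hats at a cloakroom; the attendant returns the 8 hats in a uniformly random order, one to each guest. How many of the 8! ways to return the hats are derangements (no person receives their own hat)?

!8 is the nearest integer to 8!/e.
8! = 40320, and 40320/e ≈ 14832.90, so !8 = 14833.

14833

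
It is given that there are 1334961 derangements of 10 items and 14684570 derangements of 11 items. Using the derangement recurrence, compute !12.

!12 = (12-1)·(!11 + !10) = 11·(14684570 + 1334961) = 11·16019531 = 176214841.

176214841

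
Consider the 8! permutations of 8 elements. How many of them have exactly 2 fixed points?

Choose which 2 of the 8 are fixed: C(8,2) = 28.
The remaining 6 must be deranged: !6 = 265.
Total: 28 × 265 = 7420.

7420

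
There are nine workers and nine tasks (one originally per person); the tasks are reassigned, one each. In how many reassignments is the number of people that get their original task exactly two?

66744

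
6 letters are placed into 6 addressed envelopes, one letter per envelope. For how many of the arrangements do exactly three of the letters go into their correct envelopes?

40

Choose which 3 of the 6 are fixed: C(6,3) = 20.
The remaining 3 must be deranged: !3 = 2.
Total: 20 × 2 = 40.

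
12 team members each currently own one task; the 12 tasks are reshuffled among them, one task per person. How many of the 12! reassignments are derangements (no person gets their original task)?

!12 is the nearest integer to 12!/e.
12! = 479001600, and 479001600/e ≈ 176214840.93, so !12 = 176214841.

176214841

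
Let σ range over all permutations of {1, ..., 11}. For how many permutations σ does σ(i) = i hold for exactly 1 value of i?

Choose which one of the 11 is fixed: C(11,1) = 11.
The other 10 form a derangement: !10 = 1334961.
Total: 11 × 1334961 = 14684571.

14684571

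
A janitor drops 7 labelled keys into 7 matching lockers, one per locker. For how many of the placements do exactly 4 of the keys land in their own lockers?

Pick the 4 fixed positions: C(7,4) = 35 ways.
The other 3 form a derangement: !3 = 2.
Total: 35 × 2 = 70.

70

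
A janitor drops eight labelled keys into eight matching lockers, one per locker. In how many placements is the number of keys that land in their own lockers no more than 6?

# with exactly i fixed is C(8,i)·!(8-i); sum over i=0..6:
  i=0: C(8,0)·!8 = 1·14833 = 14833
  i=1: C(8,1)·!7 = 8·1854 = 14832
  i=2: C(8,2)·!6 = 28·265 = 7420
  i=3: C(8,3)·!5 = 56·44 = 2464
  i=4: C(8,4)·!4 = 70·9 = 630
  i=5: C(8,5)·!3 = 56·2 = 112
  i=6: C(8,6)·!2 = 28·1 = 28
Total = 40319.

40319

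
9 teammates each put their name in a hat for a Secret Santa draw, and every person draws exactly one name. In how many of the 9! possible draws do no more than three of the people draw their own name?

355997

Sum C(9,i)·!(9-i) for i = 0..3:
  i=0: C(9,0)·!9 = 1·133496 = 133496
  i=1: C(9,1)·!8 = 9·14833 = 133497
  i=2: C(9,2)·!7 = 36·1854 = 66744
  i=3: C(9,3)·!6 = 84·265 = 22260
Total = 355997.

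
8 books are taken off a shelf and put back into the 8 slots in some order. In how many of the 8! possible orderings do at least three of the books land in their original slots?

3235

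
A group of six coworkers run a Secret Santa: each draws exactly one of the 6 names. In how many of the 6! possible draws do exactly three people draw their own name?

40

Pick the 3 fixed positions: C(6,3) = 20 ways.
The other 3 form a derangement: !3 = 2.
Total: 20 × 2 = 40.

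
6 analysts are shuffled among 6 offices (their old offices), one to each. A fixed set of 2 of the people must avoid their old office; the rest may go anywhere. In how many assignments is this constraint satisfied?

504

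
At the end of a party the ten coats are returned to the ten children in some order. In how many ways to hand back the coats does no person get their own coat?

Recurrence: !10 = 10·!9 + (-1)^10.
!10 = 10·133496 + 1 = 1334961

1334961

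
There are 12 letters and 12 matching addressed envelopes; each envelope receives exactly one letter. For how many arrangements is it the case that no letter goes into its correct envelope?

176214841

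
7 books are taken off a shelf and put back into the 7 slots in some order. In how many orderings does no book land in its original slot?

The subfactorial !7 = [7!/e] (nearest integer).
7! = 5040, and 5040/e ≈ 1854.11, so !7 = 1854.

1854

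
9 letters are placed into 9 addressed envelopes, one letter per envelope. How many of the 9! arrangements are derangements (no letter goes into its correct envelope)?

The subfactorial !9 = [9!/e] (nearest integer).
9! = 362880, and 362880/e ≈ 133496.09, so !9 = 133496.

133496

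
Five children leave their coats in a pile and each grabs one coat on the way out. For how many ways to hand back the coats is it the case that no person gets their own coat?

By inclusion-exclusion, !5 = Σ (-1)^k · 5!/k! for k=0..5
= 5! - 5!/1! + 5!/2! - 5!/3! + 5!/4! - 5!/5!
= 120 - 120 + 60 - 20 + 5 - 1
= 44

44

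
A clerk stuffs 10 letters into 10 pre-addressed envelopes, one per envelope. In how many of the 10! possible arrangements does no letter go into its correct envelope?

1334961

The subfactorial !10 = [10!/e] (nearest integer).
10! = 3628800, and 3628800/e ≈ 1334960.92, so !10 = 1334961.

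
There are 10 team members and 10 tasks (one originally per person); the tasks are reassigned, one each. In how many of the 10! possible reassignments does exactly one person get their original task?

1334960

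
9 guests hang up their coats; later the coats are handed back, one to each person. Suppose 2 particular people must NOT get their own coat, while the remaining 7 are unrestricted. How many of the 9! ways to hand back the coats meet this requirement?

287280

Inclusion-exclusion on the 2 forbidden self-matches:
Σ_{j=0}^{2} (-1)^j C(2,j)(9-j)!
= C(2,0)·9! - C(2,1)·8! + C(2,2)·7!
= 362880 - 80640 + 5040
= 287280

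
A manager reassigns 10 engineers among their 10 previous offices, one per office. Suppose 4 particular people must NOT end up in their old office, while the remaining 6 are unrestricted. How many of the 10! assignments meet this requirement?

2399760

Inclusion-exclusion on the 4 forbidden self-matches:
Σ_{j=0}^{4} (-1)^j C(4,j)(10-j)!
= C(4,0)·10! - C(4,1)·9! + C(4,2)·8! - C(4,3)·7! + C(4,4)·6!
= 3628800 - 1451520 + 241920 - 20160 + 720
= 2399760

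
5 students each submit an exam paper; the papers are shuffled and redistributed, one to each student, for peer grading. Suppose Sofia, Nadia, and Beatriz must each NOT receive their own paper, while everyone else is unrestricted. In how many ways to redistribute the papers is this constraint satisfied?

Let A_j be the event that the j-th constrained one is fixed. By inclusion-exclusion over the 3 events:
Σ_{j=0}^{3} (-1)^j C(3,j)(5-j)!
= C(3,0)·5! - C(3,1)·4! + C(3,2)·3! - C(3,3)·2!
= 120 - 72 + 18 - 2
= 64

64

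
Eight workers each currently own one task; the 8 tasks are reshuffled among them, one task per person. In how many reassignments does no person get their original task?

The subfactorial !8 = [8!/e] (nearest integer).
8! = 40320, and 40320/e ≈ 14832.90, so !8 = 14833.

14833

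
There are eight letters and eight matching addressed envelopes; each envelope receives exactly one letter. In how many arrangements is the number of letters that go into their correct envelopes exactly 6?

28

Choose which 6 of the 8 are fixed: C(8,6) = 28.
The other 2 form a derangement: !2 = 1.
Total: 28 × 1 = 28.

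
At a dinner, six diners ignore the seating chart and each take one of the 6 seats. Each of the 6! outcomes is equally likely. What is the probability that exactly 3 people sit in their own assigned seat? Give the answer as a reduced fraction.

1/18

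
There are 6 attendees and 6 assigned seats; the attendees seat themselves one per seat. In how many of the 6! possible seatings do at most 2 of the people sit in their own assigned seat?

Sum C(6,i)·!(6-i) for i = 0..2:
  i=0: C(6,0)·!6 = 1·265 = 265
  i=1: C(6,1)·!5 = 6·44 = 264
  i=2: C(6,2)·!4 = 15·9 = 135
Total = 664.

664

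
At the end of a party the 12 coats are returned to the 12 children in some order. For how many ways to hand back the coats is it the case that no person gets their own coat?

The number of derangements of 12 is !12 = Σ_{k=0}^{12} (-1)^k·12!/k!
= 12! - 12!/1! + 12!/2! - 12!/3! + 12!/4! - 12!/5! + 12!/6! - 12!/7! + 12!/8! - 12!/9! + 12!/10! - 12!/11! + 12!/12!
= 479001600 - 479001600 + 239500800 - 79833600 + 19958400 - 3991680 + 665280 - 95040 + 11880 - 1320 + 132 - 12 + 1
= 176214841

176214841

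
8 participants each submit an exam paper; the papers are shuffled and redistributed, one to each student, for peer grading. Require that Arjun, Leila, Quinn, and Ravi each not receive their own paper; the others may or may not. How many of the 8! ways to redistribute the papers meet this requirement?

24024

Inclusion-exclusion on the 4 forbidden self-matches:
Σ_{j=0}^{4} (-1)^j C(4,j)(8-j)!
= C(4,0)·8! - C(4,1)·7! + C(4,2)·6! - C(4,3)·5! + C(4,4)·4!
= 40320 - 20160 + 4320 - 480 + 24
= 24024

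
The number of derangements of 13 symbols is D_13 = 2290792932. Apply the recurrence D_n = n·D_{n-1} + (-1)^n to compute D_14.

D_14 = 14·2290792932 + 1 = 32071101049.

32071101049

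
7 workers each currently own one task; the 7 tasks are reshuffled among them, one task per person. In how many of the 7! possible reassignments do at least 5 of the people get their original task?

22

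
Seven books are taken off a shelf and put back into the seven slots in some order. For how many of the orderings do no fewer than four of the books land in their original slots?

Sum C(7,i)·!(7-i) for i = 4..7:
  i=4: C(7,4)·!3 = 35·2 = 70
  i=5: C(7,5)·!2 = 21·1 = 21
  i=6: C(7,6)·!1 = 7·0 = 0
  i=7: C(7,7)·!0 = 1·1 = 1
Total = 92.

92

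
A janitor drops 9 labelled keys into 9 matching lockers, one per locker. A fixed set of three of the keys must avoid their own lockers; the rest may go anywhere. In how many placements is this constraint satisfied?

Inclusion-exclusion on the 3 forbidden self-matches:
Σ_{j=0}^{3} (-1)^j C(3,j)(9-j)!
= C(3,0)·9! - C(3,1)·8! + C(3,2)·7! - C(3,3)·6!
= 362880 - 120960 + 15120 - 720
= 256320

256320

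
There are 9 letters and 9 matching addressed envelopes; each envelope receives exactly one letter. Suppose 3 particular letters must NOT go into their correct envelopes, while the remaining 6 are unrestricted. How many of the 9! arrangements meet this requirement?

256320

Inclusion-exclusion on the 3 forbidden self-matches:
Σ_{j=0}^{3} (-1)^j C(3,j)(9-j)!
= C(3,0)·9! - C(3,1)·8! + C(3,2)·7! - C(3,3)·6!
= 362880 - 120960 + 15120 - 720
= 256320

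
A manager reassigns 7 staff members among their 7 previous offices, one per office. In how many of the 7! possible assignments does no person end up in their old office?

1854

Recurrence: !7 = 7·!6 + (-1)^7.
!7 = 7·265 - 1 = 1854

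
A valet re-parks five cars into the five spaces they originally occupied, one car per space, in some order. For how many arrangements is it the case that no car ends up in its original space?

!5 is the nearest integer to 5!/e.
5! = 120, and 120/e ≈ 44.15, so !5 = 44.

44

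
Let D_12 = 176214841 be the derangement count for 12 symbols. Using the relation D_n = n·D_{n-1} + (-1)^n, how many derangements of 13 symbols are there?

2290792932

D_13 = 13·176214841 - 1 = 2290792932.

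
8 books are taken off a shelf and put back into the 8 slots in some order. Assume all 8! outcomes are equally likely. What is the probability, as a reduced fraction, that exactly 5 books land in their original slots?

1/360

Favorable outcomes: C(8,5)·!3 = 56·2 = 112.
Total outcomes: 8! = 40320.
Probability = 112/40320 = 1/360.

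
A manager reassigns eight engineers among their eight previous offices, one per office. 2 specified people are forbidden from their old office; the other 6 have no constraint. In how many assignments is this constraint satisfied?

30960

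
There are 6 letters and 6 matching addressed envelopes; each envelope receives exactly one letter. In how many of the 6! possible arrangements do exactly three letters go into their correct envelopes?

Choose which 3 of the 6 are fixed: C(6,3) = 20.
The remaining 3 must be deranged: !3 = 2.
Total: 20 × 2 = 40.

40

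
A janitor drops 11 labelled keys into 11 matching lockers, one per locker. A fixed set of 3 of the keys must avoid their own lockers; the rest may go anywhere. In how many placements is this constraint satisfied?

30078720

Let A_j be the event that the j-th constrained one is fixed. By inclusion-exclusion over the 3 events:
Σ_{j=0}^{3} (-1)^j C(3,j)(11-j)!
= C(3,0)·11! - C(3,1)·10! + C(3,2)·9! - C(3,3)·8!
= 39916800 - 10886400 + 1088640 - 40320
= 30078720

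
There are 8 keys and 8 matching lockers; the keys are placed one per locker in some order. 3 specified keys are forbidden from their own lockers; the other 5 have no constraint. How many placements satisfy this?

27240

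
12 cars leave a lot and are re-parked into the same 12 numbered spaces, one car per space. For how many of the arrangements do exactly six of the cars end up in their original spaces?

244860

Choose which 6 of the 12 are fixed: C(12,6) = 924.
The other 6 form a derangement: !6 = 265.
Total: 924 × 265 = 244860.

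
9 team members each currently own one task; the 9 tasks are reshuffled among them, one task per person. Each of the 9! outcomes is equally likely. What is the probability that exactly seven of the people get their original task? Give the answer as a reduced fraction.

1/10080

Favorable outcomes: C(9,7)·!2 = 36·1 = 36.
Total outcomes: 9! = 362880.
Probability = 36/362880 = 1/10080.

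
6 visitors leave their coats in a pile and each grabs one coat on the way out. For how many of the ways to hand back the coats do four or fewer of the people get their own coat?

# with exactly i fixed is C(6,i)·!(6-i); sum over i=0..4:
  i=0: C(6,0)·!6 = 1·265 = 265
  i=1: C(6,1)·!5 = 6·44 = 264
  i=2: C(6,2)·!4 = 15·9 = 135
  i=3: C(6,3)·!3 = 20·2 = 40
  i=4: C(6,4)·!2 = 15·1 = 15
Total = 719.

719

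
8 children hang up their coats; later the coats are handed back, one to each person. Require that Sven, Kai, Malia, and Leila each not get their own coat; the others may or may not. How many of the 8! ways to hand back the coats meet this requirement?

24024

Let A_j be the event that the j-th constrained one is fixed. By inclusion-exclusion over the 4 events:
Σ_{j=0}^{4} (-1)^j C(4,j)(8-j)!
= C(4,0)·8! - C(4,1)·7! + C(4,2)·6! - C(4,3)·5! + C(4,4)·4!
= 40320 - 20160 + 4320 - 480 + 24
= 24024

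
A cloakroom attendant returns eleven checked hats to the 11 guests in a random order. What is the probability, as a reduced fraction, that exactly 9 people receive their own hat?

1/725760

Favorable outcomes: C(11,9)·!2 = 55·1 = 55.
Total outcomes: 11! = 39916800.
Probability = 55/39916800 = 1/725760.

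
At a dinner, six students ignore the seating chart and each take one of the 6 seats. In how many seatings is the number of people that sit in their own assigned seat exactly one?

Pick the single fixed position: C(6,1) = 6 ways.
The remaining 5 must be deranged: !5 = 44.
Total: 6 × 44 = 264.

264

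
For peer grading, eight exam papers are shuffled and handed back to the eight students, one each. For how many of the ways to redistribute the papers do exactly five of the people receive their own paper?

112

Choose which 5 of the 8 are fixed: C(8,5) = 56.
The remaining 3 must be deranged: !3 = 2.
Total: 56 × 2 = 112.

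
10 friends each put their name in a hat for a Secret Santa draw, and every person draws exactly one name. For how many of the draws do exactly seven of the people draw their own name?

Choose which 7 of the 10 are fixed: C(10,7) = 120.
The other 3 form a derangement: !3 = 2.
Total: 120 × 2 = 240.

240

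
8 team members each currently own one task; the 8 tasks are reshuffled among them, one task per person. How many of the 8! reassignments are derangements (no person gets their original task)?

The subfactorial !8 = [8!/e] (nearest integer).
8! = 40320, and 40320/e ≈ 14832.90, so !8 = 14833.

14833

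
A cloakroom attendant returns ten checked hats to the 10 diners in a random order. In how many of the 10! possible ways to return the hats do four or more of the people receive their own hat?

Sum C(10,i)·!(10-i) for i = 4..10:
  i=4: C(10,4)·!6 = 210·265 = 55650
  i=5: C(10,5)·!5 = 252·44 = 11088
  i=6: C(10,6)·!4 = 210·9 = 1890
  i=7: C(10,7)·!3 = 120·2 = 240
  i=8: C(10,8)·!2 = 45·1 = 45
  i=9: C(10,9)·!1 = 10·0 = 0
  i=10: C(10,10)·!0 = 1·1 = 1
Total = 68914.

68914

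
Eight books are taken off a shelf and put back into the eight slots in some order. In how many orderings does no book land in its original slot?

14833

The subfactorial !8 = [8!/e] (nearest integer).
8! = 40320, and 40320/e ≈ 14832.90, so !8 = 14833.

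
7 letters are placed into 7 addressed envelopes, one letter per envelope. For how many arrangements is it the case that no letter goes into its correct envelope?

1854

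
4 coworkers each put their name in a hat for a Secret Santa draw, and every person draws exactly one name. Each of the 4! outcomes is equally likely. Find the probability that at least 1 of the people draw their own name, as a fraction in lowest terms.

5/8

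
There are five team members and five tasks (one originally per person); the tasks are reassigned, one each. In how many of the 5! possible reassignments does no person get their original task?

44

!5 is the nearest integer to 5!/e.
5! = 120, and 120/e ≈ 44.15, so !5 = 44.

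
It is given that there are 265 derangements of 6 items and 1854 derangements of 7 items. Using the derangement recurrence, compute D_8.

14833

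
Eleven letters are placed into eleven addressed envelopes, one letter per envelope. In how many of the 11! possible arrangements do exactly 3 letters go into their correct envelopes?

2447445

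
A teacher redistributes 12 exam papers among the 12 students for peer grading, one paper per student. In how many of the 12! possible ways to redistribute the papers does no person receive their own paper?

176214841

The subfactorial !12 = [12!/e] (nearest integer).
12! = 479001600, and 479001600/e ≈ 176214840.93, so !12 = 176214841.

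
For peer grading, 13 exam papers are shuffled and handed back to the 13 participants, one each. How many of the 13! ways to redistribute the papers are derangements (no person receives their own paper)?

2290792932

The number of derangements of 13 is !13 = Σ_{k=0}^{13} (-1)^k·13!/k!
= 13! - 13!/1! + 13!/2! - 13!/3! + 13!/4! - 13!/5! + 13!/6! - 13!/7! + 13!/8! - 13!/9! + 13!/10! - 13!/11! + 13!/12! - 13!/13!
= 6227020800 - 6227020800 + 3113510400 - 1037836800 + 259459200 - 51891840 + 8648640 - 1235520 + 154440 - 17160 + 1716 - 156 + 13 - 1
= 2290792932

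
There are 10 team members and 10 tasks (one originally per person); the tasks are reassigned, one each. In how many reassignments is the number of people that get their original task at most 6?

3628514

Sum C(10,i)·!(10-i) for i = 0..6:
  i=0: C(10,0)·!10 = 1·1334961 = 1334961
  i=1: C(10,1)·!9 = 10·133496 = 1334960
  i=2: C(10,2)·!8 = 45·14833 = 667485
  i=3: C(10,3)·!7 = 120·1854 = 222480
  i=4: C(10,4)·!6 = 210·265 = 55650
  i=5: C(10,5)·!5 = 252·44 = 11088
  i=6: C(10,6)·!4 = 210·9 = 1890
Total = 3628514.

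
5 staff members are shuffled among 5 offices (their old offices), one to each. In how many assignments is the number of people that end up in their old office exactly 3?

Choose which 3 of the 5 are fixed: C(5,3) = 10.
The remaining 2 must be deranged: !2 = 1.
Total: 10 × 1 = 10.

10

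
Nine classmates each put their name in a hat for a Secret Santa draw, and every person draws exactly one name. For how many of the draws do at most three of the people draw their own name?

355997

# with exactly i fixed is C(9,i)·!(9-i); sum over i=0..3:
  i=0: C(9,0)·!9 = 1·133496 = 133496
  i=1: C(9,1)·!8 = 9·14833 = 133497
  i=2: C(9,2)·!7 = 36·1854 = 66744
  i=3: C(9,3)·!6 = 84·265 = 22260
Total = 355997.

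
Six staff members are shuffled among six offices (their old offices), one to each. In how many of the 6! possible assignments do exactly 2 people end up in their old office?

Pick the 2 fixed positions: C(6,2) = 15 ways.
The other 4 form a derangement: !4 = 9.
Total: 15 × 9 = 135.

135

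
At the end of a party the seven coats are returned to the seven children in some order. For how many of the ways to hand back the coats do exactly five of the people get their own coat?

Pick the 5 fixed positions: C(7,5) = 21 ways.
The remaining 2 must be deranged: !2 = 1.
Total: 21 × 1 = 21.

21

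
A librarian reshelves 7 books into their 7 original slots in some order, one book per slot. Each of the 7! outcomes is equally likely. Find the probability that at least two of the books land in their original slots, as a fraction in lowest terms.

1331/5040

Favorable outcomes: Σ_{i≥2} C(7,i)·!(7-i) = 21·44 + 35·9 + 35·2 + 21·1 + 7·0 + 1·1 = 1331.
Total outcomes: 7! = 5040.
Probability = 1331/5040 = 1331/5040.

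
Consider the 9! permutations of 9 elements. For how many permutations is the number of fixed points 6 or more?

205

# with exactly i fixed is C(9,i)·!(9-i); sum over i=6..9:
  i=6: C(9,6)·!3 = 84·2 = 168
  i=7: C(9,7)·!2 = 36·1 = 36
  i=8: C(9,8)·!1 = 9·0 = 0
  i=9: C(9,9)·!0 = 1·1 = 1
Total = 205.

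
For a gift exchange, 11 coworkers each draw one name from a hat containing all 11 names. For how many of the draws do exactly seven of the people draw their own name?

Pick the 7 fixed positions: C(11,7) = 330 ways.
The other 4 form a derangement: !4 = 9.
Total: 330 × 9 = 2970.

2970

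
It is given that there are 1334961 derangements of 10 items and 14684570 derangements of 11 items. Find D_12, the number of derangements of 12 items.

176214841

D_12 = (12-1)·(D_11 + D_10) = 11·(14684570 + 1334961) = 11·16019531 = 176214841.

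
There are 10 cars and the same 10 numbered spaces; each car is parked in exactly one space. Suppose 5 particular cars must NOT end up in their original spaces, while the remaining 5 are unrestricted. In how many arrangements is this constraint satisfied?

2170680

Inclusion-exclusion on the 5 forbidden self-matches:
Σ_{j=0}^{5} (-1)^j C(5,j)(10-j)!
= C(5,0)·10! - C(5,1)·9! + C(5,2)·8! - C(5,3)·7! + C(5,4)·6! - C(5,5)·5!
= 3628800 - 1814400 + 403200 - 50400 + 3600 - 120
= 2170680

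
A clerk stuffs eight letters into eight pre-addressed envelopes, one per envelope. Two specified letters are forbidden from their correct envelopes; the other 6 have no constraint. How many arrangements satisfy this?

Inclusion-exclusion on the 2 forbidden self-matches:
Σ_{j=0}^{2} (-1)^j C(2,j)(8-j)!
= C(2,0)·8! - C(2,1)·7! + C(2,2)·6!
= 40320 - 10080 + 720
= 30960

30960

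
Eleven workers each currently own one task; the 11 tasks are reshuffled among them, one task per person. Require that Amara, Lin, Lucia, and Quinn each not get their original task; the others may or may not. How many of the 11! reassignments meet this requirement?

Let A_j be the event that the j-th constrained one is fixed. By inclusion-exclusion over the 4 events:
Σ_{j=0}^{4} (-1)^j C(4,j)(11-j)!
= C(4,0)·11! - C(4,1)·10! + C(4,2)·9! - C(4,3)·8! + C(4,4)·7!
= 39916800 - 14515200 + 2177280 - 161280 + 5040
= 27422640

27422640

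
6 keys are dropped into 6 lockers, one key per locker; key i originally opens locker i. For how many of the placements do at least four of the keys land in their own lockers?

16

# with exactly i fixed is C(6,i)·!(6-i); sum over i=4..6:
  i=4: C(6,4)·!2 = 15·1 = 15
  i=5: C(6,5)·!1 = 6·0 = 0
  i=6: C(6,6)·!0 = 1·1 = 1
Total = 16.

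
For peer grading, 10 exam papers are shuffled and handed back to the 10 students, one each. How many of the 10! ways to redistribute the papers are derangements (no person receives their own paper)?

1334961

The number of derangements of 10 is !10 = Σ_{k=0}^{10} (-1)^k·10!/k!
= 10! - 10!/1! + 10!/2! - 10!/3! + 10!/4! - 10!/5! + 10!/6! - 10!/7! + 10!/8! - 10!/9! + 10!/10!
= 3628800 - 3628800 + 1814400 - 604800 + 151200 - 30240 + 5040 - 720 + 90 - 10 + 1
= 1334961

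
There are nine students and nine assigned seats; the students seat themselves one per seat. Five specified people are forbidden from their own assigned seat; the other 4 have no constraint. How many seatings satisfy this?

205056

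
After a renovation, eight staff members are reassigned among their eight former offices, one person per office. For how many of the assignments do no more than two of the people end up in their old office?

# with exactly i fixed is C(8,i)·!(8-i); sum over i=0..2:
  i=0: C(8,0)·!8 = 1·14833 = 14833
  i=1: C(8,1)·!7 = 8·1854 = 14832
  i=2: C(8,2)·!6 = 28·265 = 7420
Total = 37085.

37085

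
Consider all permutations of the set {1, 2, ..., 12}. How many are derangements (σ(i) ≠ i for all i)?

176214841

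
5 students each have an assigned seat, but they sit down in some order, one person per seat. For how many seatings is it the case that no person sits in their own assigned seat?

44

Recurrence: !5 = 5·!4 + (-1)^5.
!5 = 5·9 - 1 = 44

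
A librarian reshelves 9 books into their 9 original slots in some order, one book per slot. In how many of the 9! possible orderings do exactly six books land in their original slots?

168

Choose which 6 of the 9 are fixed: C(9,6) = 84.
The remaining 3 must be deranged: !3 = 2.
Total: 84 × 2 = 168.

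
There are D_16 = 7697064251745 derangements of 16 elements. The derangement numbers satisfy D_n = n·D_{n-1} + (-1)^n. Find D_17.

130850092279664

D_17 = 17·7697064251745 - 1 = 130850092279664.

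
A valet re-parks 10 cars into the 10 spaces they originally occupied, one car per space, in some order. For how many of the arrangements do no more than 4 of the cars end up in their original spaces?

3615536

Sum C(10,i)·!(10-i) for i = 0..4:
  i=0: C(10,0)·!10 = 1·1334961 = 1334961
  i=1: C(10,1)·!9 = 10·133496 = 1334960
  i=2: C(10,2)·!8 = 45·14833 = 667485
  i=3: C(10,3)·!7 = 120·1854 = 222480
  i=4: C(10,4)·!6 = 210·265 = 55650
Total = 3615536.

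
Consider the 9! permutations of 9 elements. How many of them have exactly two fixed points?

66744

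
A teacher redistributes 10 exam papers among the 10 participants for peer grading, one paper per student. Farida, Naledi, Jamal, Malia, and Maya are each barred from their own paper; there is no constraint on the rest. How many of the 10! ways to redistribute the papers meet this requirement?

2170680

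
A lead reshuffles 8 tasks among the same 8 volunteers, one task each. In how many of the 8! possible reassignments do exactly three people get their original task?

Choose which 3 of the 8 are fixed: C(8,3) = 56.
The remaining 5 must be deranged: !5 = 44.
Total: 56 × 44 = 2464.

2464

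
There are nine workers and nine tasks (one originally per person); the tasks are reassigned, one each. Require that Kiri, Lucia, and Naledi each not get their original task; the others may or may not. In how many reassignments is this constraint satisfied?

Inclusion-exclusion on the 3 forbidden self-matches:
Σ_{j=0}^{3} (-1)^j C(3,j)(9-j)!
= C(3,0)·9! - C(3,1)·8! + C(3,2)·7! - C(3,3)·6!
= 362880 - 120960 + 15120 - 720
= 256320

256320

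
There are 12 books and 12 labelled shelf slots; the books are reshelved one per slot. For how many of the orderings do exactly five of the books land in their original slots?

Choose which 5 of the 12 are fixed: C(12,5) = 792.
The other 7 form a derangement: !7 = 1854.
Total: 792 × 1854 = 1468368.

1468368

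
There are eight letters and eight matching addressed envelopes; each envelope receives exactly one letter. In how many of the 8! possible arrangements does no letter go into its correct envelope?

14833

Recurrence: !8 = 7·(!7 + !6).
!8 = 7·(1854 + 265) = 7·2119 = 14833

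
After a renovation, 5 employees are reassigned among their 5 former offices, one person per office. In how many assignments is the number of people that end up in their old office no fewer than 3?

Sum C(5,i)·!(5-i) for i = 3..5:
  i=3: C(5,3)·!2 = 10·1 = 10
  i=4: C(5,4)·!1 = 5·0 = 0
  i=5: C(5,5)·!0 = 1·1 = 1
Total = 11.

11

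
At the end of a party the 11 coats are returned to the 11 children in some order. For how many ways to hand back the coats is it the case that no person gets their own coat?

14684570

Use !n = n·!(n-1) + (-1)^n.
!11 = 11·1334961 - 1 = 14684570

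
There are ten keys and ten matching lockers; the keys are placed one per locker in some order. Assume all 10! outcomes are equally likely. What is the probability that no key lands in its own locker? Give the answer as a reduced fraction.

16481/44800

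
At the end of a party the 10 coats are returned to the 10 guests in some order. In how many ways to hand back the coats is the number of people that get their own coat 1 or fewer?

# with exactly i fixed is C(10,i)·!(10-i); sum over i=0..1:
  i=0: C(10,0)·!10 = 1·1334961 = 1334961
  i=1: C(10,1)·!9 = 10·133496 = 1334960
Total = 2669921.

2669921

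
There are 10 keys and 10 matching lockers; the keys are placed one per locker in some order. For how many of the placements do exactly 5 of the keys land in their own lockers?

11088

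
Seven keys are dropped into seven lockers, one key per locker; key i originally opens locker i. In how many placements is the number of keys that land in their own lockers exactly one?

1855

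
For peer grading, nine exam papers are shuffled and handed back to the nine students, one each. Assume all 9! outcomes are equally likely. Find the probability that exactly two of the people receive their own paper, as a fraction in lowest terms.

103/560

Favorable outcomes: C(9,2)·!7 = 36·1854 = 66744.
Total outcomes: 9! = 362880.
Probability = 66744/362880 = 103/560.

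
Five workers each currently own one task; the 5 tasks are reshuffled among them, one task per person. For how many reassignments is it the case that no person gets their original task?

44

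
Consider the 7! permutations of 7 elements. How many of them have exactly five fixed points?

21

Pick the 5 fixed positions: C(7,5) = 21 ways.
The other 2 form a derangement: !2 = 1.
Total: 21 × 1 = 21.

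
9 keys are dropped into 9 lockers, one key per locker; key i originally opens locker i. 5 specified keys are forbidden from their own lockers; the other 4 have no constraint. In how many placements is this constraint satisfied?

205056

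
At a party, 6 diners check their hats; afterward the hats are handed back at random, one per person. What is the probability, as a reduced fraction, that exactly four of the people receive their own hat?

1/48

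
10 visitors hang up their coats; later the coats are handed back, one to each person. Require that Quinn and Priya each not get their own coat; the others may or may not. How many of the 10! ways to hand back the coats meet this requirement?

2943360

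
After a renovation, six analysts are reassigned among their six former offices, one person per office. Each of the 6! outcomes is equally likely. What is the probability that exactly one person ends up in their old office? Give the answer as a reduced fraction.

Favorable outcomes: C(6,1)·!5 = 6·44 = 264.
Total outcomes: 6! = 720.
Probability = 264/720 = 11/30.

11/30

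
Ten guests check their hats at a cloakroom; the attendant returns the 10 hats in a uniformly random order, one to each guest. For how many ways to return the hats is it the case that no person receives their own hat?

1334961

!10 = 10! · Σ_{k=0}^{10} (-1)^k/k!
= 10! - 10!/1! + 10!/2! - 10!/3! + 10!/4! - 10!/5! + 10!/6! - 10!/7! + 10!/8! - 10!/9! + 10!/10!
= 3628800 - 3628800 + 1814400 - 604800 + 151200 - 30240 + 5040 - 720 + 90 - 10 + 1
= 1334961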